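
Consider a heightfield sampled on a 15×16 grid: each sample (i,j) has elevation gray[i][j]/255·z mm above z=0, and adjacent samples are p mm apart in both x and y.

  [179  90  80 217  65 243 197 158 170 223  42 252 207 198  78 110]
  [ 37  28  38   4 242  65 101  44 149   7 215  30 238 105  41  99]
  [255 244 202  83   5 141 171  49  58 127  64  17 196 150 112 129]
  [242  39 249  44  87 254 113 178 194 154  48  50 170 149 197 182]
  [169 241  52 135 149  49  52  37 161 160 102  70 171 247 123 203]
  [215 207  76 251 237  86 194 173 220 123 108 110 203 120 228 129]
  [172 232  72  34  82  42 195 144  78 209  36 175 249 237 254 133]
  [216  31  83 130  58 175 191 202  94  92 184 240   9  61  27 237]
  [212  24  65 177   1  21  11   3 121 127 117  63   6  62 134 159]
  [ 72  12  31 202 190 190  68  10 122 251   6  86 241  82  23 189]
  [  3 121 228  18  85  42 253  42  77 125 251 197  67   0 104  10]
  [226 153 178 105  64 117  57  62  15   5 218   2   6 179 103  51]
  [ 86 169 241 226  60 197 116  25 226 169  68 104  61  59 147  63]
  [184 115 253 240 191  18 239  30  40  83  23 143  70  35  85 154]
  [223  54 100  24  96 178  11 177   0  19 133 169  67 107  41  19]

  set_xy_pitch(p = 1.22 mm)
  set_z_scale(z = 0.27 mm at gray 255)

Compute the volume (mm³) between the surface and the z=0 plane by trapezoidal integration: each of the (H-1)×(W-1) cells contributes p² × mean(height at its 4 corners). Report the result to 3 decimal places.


39.478

height_mm = gray/255 × 0.27; cell vol = 1.22² × mean(4 corners)
unit = 1.22² × 0.27 / (4×255) = 0.000393988 mm³ per gray-sum
row 0: Σ corner-gray over 15 cells = 7479  → 2.9466
row 1: Σ corner-gray over 15 cells = 6372  → 2.5105
row 2: Σ corner-gray over 15 cells = 7898  → 3.1117
row 3: Σ corner-gray over 15 cells = 8146  → 3.2094
row 4: Σ corner-gray over 15 cells = 8886  → 3.5010
row 5: Σ corner-gray over 15 cells = 9399  → 3.7031
row 6: Σ corner-gray over 15 cells = 7990  → 3.1480
row 7: Σ corner-gray over 15 cells = 5842  → 2.3017
row 8: Σ corner-gray over 15 cells = 5524  → 2.1764
row 9: Σ corner-gray over 15 cells = 6522  → 2.5696
row 10: Σ corner-gray over 15 cells = 6038  → 2.3789
row 11: Σ corner-gray over 15 cells = 6690  → 2.6358
row 12: Σ corner-gray over 15 cells = 7353  → 2.8970
row 13: Σ corner-gray over 15 cells = 6062  → 2.3884
Σ rows: total corner-gray = 100201  → 39.4780 mm³


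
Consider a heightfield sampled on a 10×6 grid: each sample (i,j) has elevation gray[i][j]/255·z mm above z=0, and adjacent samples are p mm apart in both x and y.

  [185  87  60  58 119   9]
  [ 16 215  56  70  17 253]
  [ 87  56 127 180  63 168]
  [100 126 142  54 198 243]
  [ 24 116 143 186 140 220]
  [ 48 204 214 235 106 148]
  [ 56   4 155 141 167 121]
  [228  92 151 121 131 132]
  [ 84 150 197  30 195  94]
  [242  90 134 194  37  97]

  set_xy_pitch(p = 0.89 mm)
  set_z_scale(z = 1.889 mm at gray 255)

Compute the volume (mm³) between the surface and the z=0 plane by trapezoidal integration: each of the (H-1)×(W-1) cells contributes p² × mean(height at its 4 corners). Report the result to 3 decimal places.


33.539

height_mm = gray/255 × 1.889; cell vol = 0.89² × mean(4 corners)
unit = 0.89² × 1.889 / (4×255) = 0.00146694 mm³ per gray-sum
row 0: Σ corner-gray over 5 cells = 1827  → 2.6801
row 1: Σ corner-gray over 5 cells = 2092  → 3.0688
row 2: Σ corner-gray over 5 cells = 2490  → 3.6527
row 3: Σ corner-gray over 5 cells = 2797  → 4.1030
row 4: Σ corner-gray over 5 cells = 3128  → 4.5886
row 5: Σ corner-gray over 5 cells = 2825  → 4.1441
row 6: Σ corner-gray over 5 cells = 2461  → 3.6101
row 7: Σ corner-gray over 5 cells = 2672  → 3.9197
row 8: Σ corner-gray over 5 cells = 2571  → 3.7715
Σ rows: total corner-gray = 22863  → 33.5386 mm³


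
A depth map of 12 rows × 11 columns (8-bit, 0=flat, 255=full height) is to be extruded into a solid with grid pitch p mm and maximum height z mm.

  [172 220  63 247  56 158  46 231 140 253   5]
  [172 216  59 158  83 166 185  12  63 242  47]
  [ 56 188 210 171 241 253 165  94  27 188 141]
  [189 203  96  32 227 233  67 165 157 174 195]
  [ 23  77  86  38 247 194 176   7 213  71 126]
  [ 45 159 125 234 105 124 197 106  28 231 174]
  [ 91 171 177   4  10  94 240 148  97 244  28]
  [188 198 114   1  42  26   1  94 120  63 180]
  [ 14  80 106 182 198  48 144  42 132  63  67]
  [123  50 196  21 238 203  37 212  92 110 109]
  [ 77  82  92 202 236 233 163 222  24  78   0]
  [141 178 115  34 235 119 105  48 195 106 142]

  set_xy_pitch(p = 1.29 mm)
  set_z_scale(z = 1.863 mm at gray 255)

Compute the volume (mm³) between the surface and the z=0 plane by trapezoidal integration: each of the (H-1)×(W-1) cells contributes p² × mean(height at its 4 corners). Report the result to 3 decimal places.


height_mm = gray/255 × 1.863; cell vol = 1.29² × mean(4 corners)
unit = 1.29² × 1.863 / (4×255) = 0.00303943 mm³ per gray-sum
row 0: Σ corner-gray over 10 cells = 5592  → 16.9965
row 1: Σ corner-gray over 10 cells = 5858  → 17.8050
row 2: Σ corner-gray over 10 cells = 6363  → 19.3399
row 3: Σ corner-gray over 10 cells = 5459  → 16.5922
row 4: Σ corner-gray over 10 cells = 5204  → 15.8172
row 5: Σ corner-gray over 10 cells = 5326  → 16.1880
row 6: Σ corner-gray over 10 cells = 4175  → 12.6896
row 7: Σ corner-gray over 10 cells = 3757  → 11.4191
row 8: Σ corner-gray over 10 cells = 4621  → 14.0452
row 9: Σ corner-gray over 10 cells = 5291  → 16.0816
row 10: Σ corner-gray over 10 cells = 5294  → 16.0907
Σ rows: total corner-gray = 56940  → 173.0651 mm³

173.065


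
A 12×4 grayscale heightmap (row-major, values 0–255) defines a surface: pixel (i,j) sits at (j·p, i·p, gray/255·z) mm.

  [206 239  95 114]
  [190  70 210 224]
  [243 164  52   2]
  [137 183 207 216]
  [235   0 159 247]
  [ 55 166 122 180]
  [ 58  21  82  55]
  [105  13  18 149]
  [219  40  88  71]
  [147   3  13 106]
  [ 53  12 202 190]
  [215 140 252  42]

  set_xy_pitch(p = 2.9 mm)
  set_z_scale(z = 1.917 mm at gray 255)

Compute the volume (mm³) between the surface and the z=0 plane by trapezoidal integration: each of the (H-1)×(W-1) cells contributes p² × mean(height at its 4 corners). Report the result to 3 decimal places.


238.558

height_mm = gray/255 × 1.917; cell vol = 2.9² × mean(4 corners)
unit = 2.9² × 1.917 / (4×255) = 0.0158059 mm³ per gray-sum
row 0: Σ corner-gray over 3 cells = 1962  → 31.0111
row 1: Σ corner-gray over 3 cells = 1651  → 26.0955
row 2: Σ corner-gray over 3 cells = 1810  → 28.6086
row 3: Σ corner-gray over 3 cells = 1933  → 30.5527
row 4: Σ corner-gray over 3 cells = 1611  → 25.4632
row 5: Σ corner-gray over 3 cells = 1130  → 17.8606
row 6: Σ corner-gray over 3 cells = 635  → 10.0367
row 7: Σ corner-gray over 3 cells = 862  → 13.6246
row 8: Σ corner-gray over 3 cells = 831  → 13.1347
row 9: Σ corner-gray over 3 cells = 956  → 15.1104
row 10: Σ corner-gray over 3 cells = 1712  → 27.0596
Σ rows: total corner-gray = 15093  → 238.5577 mm³


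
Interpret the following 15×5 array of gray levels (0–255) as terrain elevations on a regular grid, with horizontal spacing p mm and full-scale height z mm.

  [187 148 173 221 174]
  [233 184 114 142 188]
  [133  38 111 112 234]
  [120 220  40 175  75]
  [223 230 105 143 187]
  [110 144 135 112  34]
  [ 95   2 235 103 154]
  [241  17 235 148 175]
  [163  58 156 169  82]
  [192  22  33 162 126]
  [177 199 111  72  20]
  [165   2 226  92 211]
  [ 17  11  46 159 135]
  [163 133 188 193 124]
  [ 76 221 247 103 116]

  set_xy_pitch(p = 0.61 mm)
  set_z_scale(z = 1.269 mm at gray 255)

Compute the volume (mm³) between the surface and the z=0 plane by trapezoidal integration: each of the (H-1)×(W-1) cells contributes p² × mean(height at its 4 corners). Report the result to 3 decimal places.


13.629

height_mm = gray/255 × 1.269; cell vol = 0.61² × mean(4 corners)
unit = 0.61² × 1.269 / (4×255) = 0.000462936 mm³ per gray-sum
row 0: Σ corner-gray over 4 cells = 2746  → 1.2712
row 1: Σ corner-gray over 4 cells = 2190  → 1.0138
row 2: Σ corner-gray over 4 cells = 1954  → 0.9046
row 3: Σ corner-gray over 4 cells = 2431  → 1.1254
row 4: Σ corner-gray over 4 cells = 2292  → 1.0610
row 5: Σ corner-gray over 4 cells = 1855  → 0.8587
row 6: Σ corner-gray over 4 cells = 2145  → 0.9930
row 7: Σ corner-gray over 4 cells = 2227  → 1.0310
row 8: Σ corner-gray over 4 cells = 1763  → 0.8162
row 9: Σ corner-gray over 4 cells = 1713  → 0.7930
row 10: Σ corner-gray over 4 cells = 1977  → 0.9152
row 11: Σ corner-gray over 4 cells = 1600  → 0.7407
row 12: Σ corner-gray over 4 cells = 1899  → 0.8791
row 13: Σ corner-gray over 4 cells = 2649  → 1.2263
Σ rows: total corner-gray = 29441  → 13.6293 mm³


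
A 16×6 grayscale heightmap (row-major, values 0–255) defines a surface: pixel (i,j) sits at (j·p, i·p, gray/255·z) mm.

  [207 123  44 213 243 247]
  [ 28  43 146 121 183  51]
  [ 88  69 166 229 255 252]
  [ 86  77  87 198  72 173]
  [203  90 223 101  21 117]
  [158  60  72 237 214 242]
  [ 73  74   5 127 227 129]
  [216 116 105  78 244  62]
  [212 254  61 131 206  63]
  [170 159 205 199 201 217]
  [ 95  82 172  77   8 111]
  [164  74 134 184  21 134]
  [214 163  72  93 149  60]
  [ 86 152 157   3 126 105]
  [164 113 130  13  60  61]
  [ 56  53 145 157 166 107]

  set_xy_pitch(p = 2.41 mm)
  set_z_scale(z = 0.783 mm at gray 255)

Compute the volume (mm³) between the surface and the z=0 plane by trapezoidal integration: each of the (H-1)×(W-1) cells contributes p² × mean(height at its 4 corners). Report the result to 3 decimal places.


171.784

height_mm = gray/255 × 0.783; cell vol = 2.41² × mean(4 corners)
unit = 2.41² × 0.783 / (4×255) = 0.00445857 mm³ per gray-sum
row 0: Σ corner-gray over 5 cells = 2765  → 12.3279
row 1: Σ corner-gray over 5 cells = 2843  → 12.6757
row 2: Σ corner-gray over 5 cells = 2905  → 12.9521
row 3: Σ corner-gray over 5 cells = 2317  → 10.3305
row 4: Σ corner-gray over 5 cells = 2756  → 12.2878
row 5: Σ corner-gray over 5 cells = 2634  → 11.7439
row 6: Σ corner-gray over 5 cells = 2432  → 10.8432
row 7: Σ corner-gray over 5 cells = 2943  → 13.1216
row 8: Σ corner-gray over 5 cells = 3494  → 15.5782
row 9: Σ corner-gray over 5 cells = 2799  → 12.4795
row 10: Σ corner-gray over 5 cells = 2008  → 8.9528
row 11: Σ corner-gray over 5 cells = 2352  → 10.4866
row 12: Σ corner-gray over 5 cells = 2295  → 10.2324
row 13: Σ corner-gray over 5 cells = 1924  → 8.5783
row 14: Σ corner-gray over 5 cells = 2062  → 9.1936
Σ rows: total corner-gray = 38529  → 171.7843 mm³


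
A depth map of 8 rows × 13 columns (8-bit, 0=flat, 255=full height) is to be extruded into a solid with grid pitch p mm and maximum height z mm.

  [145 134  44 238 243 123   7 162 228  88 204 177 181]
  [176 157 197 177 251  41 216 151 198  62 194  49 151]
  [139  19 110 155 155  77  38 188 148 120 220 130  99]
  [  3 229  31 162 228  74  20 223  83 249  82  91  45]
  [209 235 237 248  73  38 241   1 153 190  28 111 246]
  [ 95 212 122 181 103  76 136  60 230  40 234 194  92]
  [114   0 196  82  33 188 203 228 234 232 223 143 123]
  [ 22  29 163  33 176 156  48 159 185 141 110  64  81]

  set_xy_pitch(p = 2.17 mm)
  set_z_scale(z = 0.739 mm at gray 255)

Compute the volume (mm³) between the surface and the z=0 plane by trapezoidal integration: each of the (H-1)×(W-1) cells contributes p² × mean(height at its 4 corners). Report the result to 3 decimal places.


height_mm = gray/255 × 0.739; cell vol = 2.17² × mean(4 corners)
unit = 2.17² × 0.739 / (4×255) = 0.00341164 mm³ per gray-sum
row 0: Σ corner-gray over 12 cells = 7335  → 25.0244
row 1: Σ corner-gray over 12 cells = 6671  → 22.7591
row 2: Σ corner-gray over 12 cells = 5950  → 20.2993
row 3: Σ corner-gray over 12 cells = 6557  → 22.3702
row 4: Σ corner-gray over 12 cells = 6928  → 23.6359
row 5: Σ corner-gray over 12 cells = 7124  → 24.3046
row 6: Σ corner-gray over 12 cells = 6392  → 21.8072
Σ rows: total corner-gray = 46957  → 160.2006 mm³

160.201


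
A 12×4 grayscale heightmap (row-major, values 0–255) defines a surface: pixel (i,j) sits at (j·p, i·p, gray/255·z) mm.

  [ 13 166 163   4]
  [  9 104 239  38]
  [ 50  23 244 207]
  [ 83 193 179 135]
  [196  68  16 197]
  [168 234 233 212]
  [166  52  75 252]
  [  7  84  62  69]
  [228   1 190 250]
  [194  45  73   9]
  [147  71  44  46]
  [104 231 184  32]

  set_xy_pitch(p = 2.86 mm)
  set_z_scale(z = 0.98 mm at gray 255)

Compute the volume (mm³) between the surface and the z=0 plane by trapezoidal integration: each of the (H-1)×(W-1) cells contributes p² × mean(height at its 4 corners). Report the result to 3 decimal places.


124.853

height_mm = gray/255 × 0.98; cell vol = 2.86² × mean(4 corners)
unit = 2.86² × 0.98 / (4×255) = 0.00785883 mm³ per gray-sum
row 0: Σ corner-gray over 3 cells = 1408  → 11.0652
row 1: Σ corner-gray over 3 cells = 1524  → 11.9769
row 2: Σ corner-gray over 3 cells = 1753  → 13.7765
row 3: Σ corner-gray over 3 cells = 1523  → 11.9690
row 4: Σ corner-gray over 3 cells = 1875  → 14.7353
row 5: Σ corner-gray over 3 cells = 1986  → 15.6076
row 6: Σ corner-gray over 3 cells = 1040  → 8.1732
row 7: Σ corner-gray over 3 cells = 1228  → 9.6506
row 8: Σ corner-gray over 3 cells = 1299  → 10.2086
row 9: Σ corner-gray over 3 cells = 862  → 6.7743
row 10: Σ corner-gray over 3 cells = 1389  → 10.9159
Σ rows: total corner-gray = 15887  → 124.8533 mm³


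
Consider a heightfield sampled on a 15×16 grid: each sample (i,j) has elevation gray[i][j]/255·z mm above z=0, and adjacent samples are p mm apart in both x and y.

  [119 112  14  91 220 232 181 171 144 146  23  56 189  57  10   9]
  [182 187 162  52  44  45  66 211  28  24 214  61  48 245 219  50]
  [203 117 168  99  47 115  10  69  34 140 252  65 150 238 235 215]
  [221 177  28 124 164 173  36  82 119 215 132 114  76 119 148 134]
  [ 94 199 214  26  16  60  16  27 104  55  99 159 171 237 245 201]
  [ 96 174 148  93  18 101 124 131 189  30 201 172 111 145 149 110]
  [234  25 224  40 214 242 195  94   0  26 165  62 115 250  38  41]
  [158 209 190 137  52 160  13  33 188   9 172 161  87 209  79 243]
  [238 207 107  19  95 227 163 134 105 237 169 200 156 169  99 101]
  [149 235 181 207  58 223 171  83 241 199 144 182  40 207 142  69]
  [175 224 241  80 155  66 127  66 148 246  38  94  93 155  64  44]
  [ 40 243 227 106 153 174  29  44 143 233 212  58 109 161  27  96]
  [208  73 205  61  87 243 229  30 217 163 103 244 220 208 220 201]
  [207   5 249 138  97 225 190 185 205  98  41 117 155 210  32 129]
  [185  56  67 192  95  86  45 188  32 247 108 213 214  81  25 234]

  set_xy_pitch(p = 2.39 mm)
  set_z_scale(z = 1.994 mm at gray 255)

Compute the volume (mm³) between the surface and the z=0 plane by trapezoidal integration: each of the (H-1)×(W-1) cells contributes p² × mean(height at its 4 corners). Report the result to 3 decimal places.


height_mm = gray/255 × 1.994; cell vol = 2.39² × mean(4 corners)
unit = 2.39² × 1.994 / (4×255) = 0.0111666 mm³ per gray-sum
row 0: Σ corner-gray over 15 cells = 6864  → 76.6475
row 1: Σ corner-gray over 15 cells = 7340  → 81.9628
row 2: Σ corner-gray over 15 cells = 7665  → 85.5920
row 3: Σ corner-gray over 15 cells = 7320  → 81.7395
row 4: Σ corner-gray over 15 cells = 7329  → 81.8400
row 5: Σ corner-gray over 15 cells = 7433  → 83.0013
row 6: Σ corner-gray over 15 cells = 7454  → 83.2358
row 7: Σ corner-gray over 15 cells = 8312  → 92.8167
row 8: Σ corner-gray over 15 cells = 9357  → 104.4858
row 9: Σ corner-gray over 15 cells = 8657  → 96.6692
row 10: Σ corner-gray over 15 cells = 7787  → 86.9543
row 11: Σ corner-gray over 15 cells = 8989  → 100.3765
row 12: Σ corner-gray over 15 cells = 9245  → 103.2352
row 13: Σ corner-gray over 15 cells = 7947  → 88.7409
Σ rows: total corner-gray = 111699  → 1247.2975 mm³

1247.298


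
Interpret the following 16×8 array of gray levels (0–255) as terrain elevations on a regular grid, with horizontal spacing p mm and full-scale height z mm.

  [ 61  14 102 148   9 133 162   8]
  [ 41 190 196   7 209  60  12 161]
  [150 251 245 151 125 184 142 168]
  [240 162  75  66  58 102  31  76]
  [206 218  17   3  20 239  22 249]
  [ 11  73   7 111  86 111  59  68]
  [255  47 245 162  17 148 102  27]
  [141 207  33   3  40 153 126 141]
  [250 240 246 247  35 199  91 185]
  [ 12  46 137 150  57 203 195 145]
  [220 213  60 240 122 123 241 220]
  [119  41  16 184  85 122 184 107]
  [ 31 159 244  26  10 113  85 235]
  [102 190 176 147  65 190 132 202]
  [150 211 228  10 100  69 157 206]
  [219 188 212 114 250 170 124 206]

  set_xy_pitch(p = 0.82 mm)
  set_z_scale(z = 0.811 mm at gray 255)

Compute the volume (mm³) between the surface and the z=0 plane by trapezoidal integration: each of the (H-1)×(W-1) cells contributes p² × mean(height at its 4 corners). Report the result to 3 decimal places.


28.441

height_mm = gray/255 × 0.811; cell vol = 0.82² × mean(4 corners)
unit = 0.82² × 0.811 / (4×255) = 0.000534624 mm³ per gray-sum
row 0: Σ corner-gray over 7 cells = 2755  → 1.4729
row 1: Σ corner-gray over 7 cells = 4064  → 2.1727
row 2: Σ corner-gray over 7 cells = 3818  → 2.0412
row 3: Σ corner-gray over 7 cells = 2797  → 1.4953
row 4: Σ corner-gray over 7 cells = 2466  → 1.3184
row 5: Σ corner-gray over 7 cells = 2697  → 1.4419
row 6: Σ corner-gray over 7 cells = 3130  → 1.6734
row 7: Σ corner-gray over 7 cells = 3957  → 2.1155
row 8: Σ corner-gray over 7 cells = 4284  → 2.2903
row 9: Σ corner-gray over 7 cells = 4171  → 2.2299
row 10: Σ corner-gray over 7 cells = 3928  → 2.1000
row 11: Σ corner-gray over 7 cells = 3030  → 1.6199
row 12: Σ corner-gray over 7 cells = 3644  → 1.9482
row 13: Σ corner-gray over 7 cells = 4010  → 2.1438
row 14: Σ corner-gray over 7 cells = 4447  → 2.3775
Σ rows: total corner-gray = 53198  → 28.4409 mm³


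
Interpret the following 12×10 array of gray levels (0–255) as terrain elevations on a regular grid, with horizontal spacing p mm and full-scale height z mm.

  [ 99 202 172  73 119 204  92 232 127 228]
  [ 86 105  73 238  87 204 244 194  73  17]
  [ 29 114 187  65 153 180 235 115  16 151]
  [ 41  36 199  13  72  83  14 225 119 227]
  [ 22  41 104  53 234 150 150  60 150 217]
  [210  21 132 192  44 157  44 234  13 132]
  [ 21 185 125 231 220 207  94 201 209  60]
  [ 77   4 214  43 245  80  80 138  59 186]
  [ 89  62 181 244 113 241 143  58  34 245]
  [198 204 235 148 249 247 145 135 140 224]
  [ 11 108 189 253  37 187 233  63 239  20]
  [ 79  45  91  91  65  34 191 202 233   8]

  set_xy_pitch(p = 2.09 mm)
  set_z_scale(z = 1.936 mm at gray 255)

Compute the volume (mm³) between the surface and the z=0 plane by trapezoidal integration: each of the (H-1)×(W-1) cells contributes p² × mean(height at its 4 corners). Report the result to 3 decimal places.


443.310

height_mm = gray/255 × 1.936; cell vol = 2.09² × mean(4 corners)
unit = 2.09² × 1.936 / (4×255) = 0.00829083 mm³ per gray-sum
row 0: Σ corner-gray over 9 cells = 5308  → 44.0077
row 1: Σ corner-gray over 9 cells = 4849  → 40.2022
row 2: Σ corner-gray over 9 cells = 4100  → 33.9924
row 3: Σ corner-gray over 9 cells = 3913  → 32.4420
row 4: Σ corner-gray over 9 cells = 4139  → 34.3157
row 5: Σ corner-gray over 9 cells = 5041  → 41.7940
row 6: Σ corner-gray over 9 cells = 5014  → 41.5702
row 7: Σ corner-gray over 9 cells = 4475  → 37.1014
row 8: Σ corner-gray over 9 cells = 5914  → 49.0319
row 9: Σ corner-gray over 9 cells = 6077  → 50.3833
row 10: Σ corner-gray over 9 cells = 4640  → 38.4694
Σ rows: total corner-gray = 53470  → 443.3104 mm³


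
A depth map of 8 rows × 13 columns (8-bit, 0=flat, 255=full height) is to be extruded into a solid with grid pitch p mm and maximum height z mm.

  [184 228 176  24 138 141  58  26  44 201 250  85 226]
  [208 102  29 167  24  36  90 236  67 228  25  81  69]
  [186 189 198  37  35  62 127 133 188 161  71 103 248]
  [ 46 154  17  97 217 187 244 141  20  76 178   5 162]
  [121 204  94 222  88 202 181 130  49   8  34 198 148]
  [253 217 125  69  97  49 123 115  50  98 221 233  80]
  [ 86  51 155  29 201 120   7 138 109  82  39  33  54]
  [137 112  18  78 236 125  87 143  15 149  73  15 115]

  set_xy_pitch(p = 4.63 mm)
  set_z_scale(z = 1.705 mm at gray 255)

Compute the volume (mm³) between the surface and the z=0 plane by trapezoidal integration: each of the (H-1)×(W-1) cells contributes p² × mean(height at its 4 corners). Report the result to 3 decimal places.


1390.760

height_mm = gray/255 × 1.705; cell vol = 4.63² × mean(4 corners)
unit = 4.63² × 1.705 / (4×255) = 0.0358332 mm³ per gray-sum
row 0: Σ corner-gray over 12 cells = 5599  → 200.6304
row 1: Σ corner-gray over 12 cells = 5489  → 196.6887
row 2: Σ corner-gray over 12 cells = 5922  → 212.2045
row 3: Σ corner-gray over 12 cells = 5969  → 213.8887
row 4: Σ corner-gray over 12 cells = 6216  → 222.7395
row 5: Σ corner-gray over 12 cells = 5195  → 186.1537
row 6: Σ corner-gray over 12 cells = 4422  → 158.4546
Σ rows: total corner-gray = 38812  → 1390.7601 mm³


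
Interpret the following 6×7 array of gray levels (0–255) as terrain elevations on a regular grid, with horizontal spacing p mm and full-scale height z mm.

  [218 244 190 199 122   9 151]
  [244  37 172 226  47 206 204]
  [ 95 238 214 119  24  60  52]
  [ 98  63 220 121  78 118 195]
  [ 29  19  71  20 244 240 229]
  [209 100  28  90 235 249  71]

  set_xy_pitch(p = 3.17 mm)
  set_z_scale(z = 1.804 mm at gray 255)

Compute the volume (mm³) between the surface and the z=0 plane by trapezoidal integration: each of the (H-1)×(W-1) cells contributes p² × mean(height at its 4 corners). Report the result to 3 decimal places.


height_mm = gray/255 × 1.804; cell vol = 3.17² × mean(4 corners)
unit = 3.17² × 1.804 / (4×255) = 0.0177728 mm³ per gray-sum
row 0: Σ corner-gray over 6 cells = 3721  → 66.1324
row 1: Σ corner-gray over 6 cells = 3281  → 58.3124
row 2: Σ corner-gray over 6 cells = 2950  → 52.4296
row 3: Σ corner-gray over 6 cells = 2939  → 52.2341
row 4: Σ corner-gray over 6 cells = 3130  → 55.6287
Σ rows: total corner-gray = 16021  → 284.7374 mm³

284.737


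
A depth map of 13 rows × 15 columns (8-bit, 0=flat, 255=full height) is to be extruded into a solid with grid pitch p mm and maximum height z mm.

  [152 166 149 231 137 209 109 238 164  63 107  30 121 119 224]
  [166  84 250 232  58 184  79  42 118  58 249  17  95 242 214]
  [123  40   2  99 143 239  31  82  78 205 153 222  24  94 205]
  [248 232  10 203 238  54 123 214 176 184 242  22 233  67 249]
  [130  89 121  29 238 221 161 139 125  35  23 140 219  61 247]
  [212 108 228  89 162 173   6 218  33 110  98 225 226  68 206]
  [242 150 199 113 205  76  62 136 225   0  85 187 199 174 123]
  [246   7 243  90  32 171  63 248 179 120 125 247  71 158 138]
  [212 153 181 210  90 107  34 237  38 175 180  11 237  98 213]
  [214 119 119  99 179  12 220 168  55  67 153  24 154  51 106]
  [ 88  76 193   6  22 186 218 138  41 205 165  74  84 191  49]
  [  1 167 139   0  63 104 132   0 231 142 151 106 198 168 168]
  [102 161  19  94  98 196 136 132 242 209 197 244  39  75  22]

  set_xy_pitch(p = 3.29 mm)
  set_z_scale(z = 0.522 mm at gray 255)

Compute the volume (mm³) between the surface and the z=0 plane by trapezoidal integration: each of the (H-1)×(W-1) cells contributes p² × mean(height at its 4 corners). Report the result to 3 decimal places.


493.372

height_mm = gray/255 × 0.522; cell vol = 3.29² × mean(4 corners)
unit = 3.29² × 0.522 / (4×255) = 0.00553939 mm³ per gray-sum
row 0: Σ corner-gray over 14 cells = 7858  → 43.5285
row 1: Σ corner-gray over 14 cells = 6948  → 38.4877
row 2: Σ corner-gray over 14 cells = 7645  → 42.3487
row 3: Σ corner-gray over 14 cells = 8072  → 44.7140
row 4: Σ corner-gray over 14 cells = 7485  → 41.4624
row 5: Σ corner-gray over 14 cells = 7893  → 43.7224
row 6: Σ corner-gray over 14 cells = 7879  → 43.6449
row 7: Σ corner-gray over 14 cells = 7819  → 43.3125
row 8: Σ corner-gray over 14 cells = 7087  → 39.2577
row 9: Σ corner-gray over 14 cells = 6495  → 35.9784
row 10: Σ corner-gray over 14 cells = 6706  → 37.1472
row 11: Σ corner-gray over 14 cells = 7179  → 39.7673
Σ rows: total corner-gray = 89066  → 493.3715 mm³


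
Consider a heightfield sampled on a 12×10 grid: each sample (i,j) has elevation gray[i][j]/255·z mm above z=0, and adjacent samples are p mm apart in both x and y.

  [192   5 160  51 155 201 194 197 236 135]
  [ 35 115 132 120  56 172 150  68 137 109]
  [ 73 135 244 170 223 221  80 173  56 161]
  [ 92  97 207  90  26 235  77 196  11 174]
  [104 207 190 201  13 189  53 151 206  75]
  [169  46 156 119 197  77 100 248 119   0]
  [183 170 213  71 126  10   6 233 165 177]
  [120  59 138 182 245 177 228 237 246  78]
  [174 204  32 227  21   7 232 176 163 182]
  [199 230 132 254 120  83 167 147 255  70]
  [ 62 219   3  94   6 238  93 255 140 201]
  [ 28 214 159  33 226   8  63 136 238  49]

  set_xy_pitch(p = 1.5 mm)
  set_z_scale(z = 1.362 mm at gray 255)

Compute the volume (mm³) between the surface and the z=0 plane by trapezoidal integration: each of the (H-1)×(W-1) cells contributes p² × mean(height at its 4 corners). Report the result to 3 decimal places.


height_mm = gray/255 × 1.362; cell vol = 1.5² × mean(4 corners)
unit = 1.5² × 1.362 / (4×255) = 0.00300441 mm³ per gray-sum
row 0: Σ corner-gray over 9 cells = 4769  → 14.3280
row 1: Σ corner-gray over 9 cells = 4882  → 14.6675
row 2: Σ corner-gray over 9 cells = 4982  → 14.9680
row 3: Σ corner-gray over 9 cells = 4743  → 14.2499
row 4: Σ corner-gray over 9 cells = 4892  → 14.6976
row 5: Σ corner-gray over 9 cells = 4641  → 13.9435
row 6: Σ corner-gray over 9 cells = 5570  → 16.7346
row 7: Σ corner-gray over 9 cells = 5702  → 17.1312
row 8: Σ corner-gray over 9 cells = 5525  → 16.5994
row 9: Σ corner-gray over 9 cells = 5404  → 16.2358
row 10: Σ corner-gray over 9 cells = 4590  → 13.7903
Σ rows: total corner-gray = 55700  → 167.3457 mm³

167.346


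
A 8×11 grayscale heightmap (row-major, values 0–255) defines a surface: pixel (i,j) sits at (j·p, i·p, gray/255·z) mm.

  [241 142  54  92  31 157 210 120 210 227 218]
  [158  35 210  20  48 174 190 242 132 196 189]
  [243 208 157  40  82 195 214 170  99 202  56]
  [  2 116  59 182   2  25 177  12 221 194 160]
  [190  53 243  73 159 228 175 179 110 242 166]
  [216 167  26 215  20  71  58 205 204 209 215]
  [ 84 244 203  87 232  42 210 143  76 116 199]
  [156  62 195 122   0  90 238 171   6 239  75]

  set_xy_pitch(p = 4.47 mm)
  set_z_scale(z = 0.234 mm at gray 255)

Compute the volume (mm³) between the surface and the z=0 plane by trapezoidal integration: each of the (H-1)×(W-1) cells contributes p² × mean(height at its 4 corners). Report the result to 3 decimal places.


181.273

height_mm = gray/255 × 0.234; cell vol = 4.47² × mean(4 corners)
unit = 4.47² × 0.234 / (4×255) = 0.00458385 mm³ per gray-sum
row 0: Σ corner-gray over 10 cells = 5786  → 26.5222
row 1: Σ corner-gray over 10 cells = 5874  → 26.9256
row 2: Σ corner-gray over 10 cells = 5171  → 23.7031
row 3: Σ corner-gray over 10 cells = 5418  → 24.8353
row 4: Σ corner-gray over 10 cells = 6061  → 27.7827
row 5: Σ corner-gray over 10 cells = 5770  → 26.4488
row 6: Σ corner-gray over 10 cells = 5466  → 25.0553
Σ rows: total corner-gray = 39546  → 181.2731 mm³


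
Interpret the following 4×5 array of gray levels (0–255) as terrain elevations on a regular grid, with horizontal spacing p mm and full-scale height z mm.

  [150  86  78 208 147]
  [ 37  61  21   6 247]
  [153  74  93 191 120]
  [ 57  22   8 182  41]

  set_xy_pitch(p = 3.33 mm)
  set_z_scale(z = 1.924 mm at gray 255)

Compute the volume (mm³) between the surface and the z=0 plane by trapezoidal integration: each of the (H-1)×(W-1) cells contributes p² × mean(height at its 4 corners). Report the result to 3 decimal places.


93.309

height_mm = gray/255 × 1.924; cell vol = 3.33² × mean(4 corners)
unit = 3.33² × 1.924 / (4×255) = 0.0209167 mm³ per gray-sum
row 0: Σ corner-gray over 4 cells = 1501  → 31.3960
row 1: Σ corner-gray over 4 cells = 1449  → 30.3083
row 2: Σ corner-gray over 4 cells = 1511  → 31.6051
Σ rows: total corner-gray = 4461  → 93.3094 mm³


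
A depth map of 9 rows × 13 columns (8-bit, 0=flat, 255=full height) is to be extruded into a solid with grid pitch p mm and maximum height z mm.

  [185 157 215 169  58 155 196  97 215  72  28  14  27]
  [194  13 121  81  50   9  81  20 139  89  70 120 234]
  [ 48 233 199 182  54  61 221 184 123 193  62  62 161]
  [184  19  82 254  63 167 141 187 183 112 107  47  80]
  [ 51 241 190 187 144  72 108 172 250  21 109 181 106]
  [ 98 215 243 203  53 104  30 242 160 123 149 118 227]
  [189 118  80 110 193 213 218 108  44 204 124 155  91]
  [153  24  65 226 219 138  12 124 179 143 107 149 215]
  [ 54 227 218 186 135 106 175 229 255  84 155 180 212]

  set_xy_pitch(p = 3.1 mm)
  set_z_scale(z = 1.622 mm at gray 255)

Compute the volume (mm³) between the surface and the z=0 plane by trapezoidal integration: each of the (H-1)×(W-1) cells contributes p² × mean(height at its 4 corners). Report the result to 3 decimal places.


782.122

height_mm = gray/255 × 1.622; cell vol = 3.1² × mean(4 corners)
unit = 3.1² × 1.622 / (4×255) = 0.0152818 mm³ per gray-sum
row 0: Σ corner-gray over 12 cells = 4978  → 76.0727
row 1: Σ corner-gray over 12 cells = 5371  → 82.0785
row 2: Σ corner-gray over 12 cells = 6345  → 96.9629
row 3: Σ corner-gray over 12 cells = 6495  → 99.2552
row 4: Σ corner-gray over 12 cells = 7112  → 108.6841
row 5: Σ corner-gray over 12 cells = 7019  → 107.2628
row 6: Σ corner-gray over 12 cells = 6554  → 100.1568
row 7: Σ corner-gray over 12 cells = 7306  → 111.6487
Σ rows: total corner-gray = 51180  → 782.1217 mm³


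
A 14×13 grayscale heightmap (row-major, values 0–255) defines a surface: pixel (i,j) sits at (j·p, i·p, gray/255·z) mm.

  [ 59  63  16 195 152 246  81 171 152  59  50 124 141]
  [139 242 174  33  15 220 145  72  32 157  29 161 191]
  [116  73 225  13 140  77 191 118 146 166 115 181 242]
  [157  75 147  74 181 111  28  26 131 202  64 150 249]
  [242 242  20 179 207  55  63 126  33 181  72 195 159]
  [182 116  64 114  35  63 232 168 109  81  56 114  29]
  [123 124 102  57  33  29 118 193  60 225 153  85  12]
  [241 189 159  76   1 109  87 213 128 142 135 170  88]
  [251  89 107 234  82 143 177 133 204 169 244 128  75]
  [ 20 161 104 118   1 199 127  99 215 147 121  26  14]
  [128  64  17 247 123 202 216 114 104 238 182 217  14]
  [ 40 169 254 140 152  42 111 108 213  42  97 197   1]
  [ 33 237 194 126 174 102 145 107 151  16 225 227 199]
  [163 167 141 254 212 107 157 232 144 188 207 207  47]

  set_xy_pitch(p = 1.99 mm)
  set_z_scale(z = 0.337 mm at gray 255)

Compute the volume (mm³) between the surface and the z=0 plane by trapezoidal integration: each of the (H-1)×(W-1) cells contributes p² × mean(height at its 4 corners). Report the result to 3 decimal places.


height_mm = gray/255 × 0.337; cell vol = 1.99² × mean(4 corners)
unit = 1.99² × 0.337 / (4×255) = 0.00130839 mm³ per gray-sum
row 0: Σ corner-gray over 12 cells = 5708  → 7.4683
row 1: Σ corner-gray over 12 cells = 6138  → 8.0309
row 2: Σ corner-gray over 12 cells = 6032  → 7.8922
row 3: Σ corner-gray over 12 cells = 5931  → 7.7600
row 4: Σ corner-gray over 12 cells = 5662  → 7.4081
row 5: Σ corner-gray over 12 cells = 5008  → 6.5524
row 6: Σ corner-gray over 12 cells = 5640  → 7.3793
row 7: Σ corner-gray over 12 cells = 6893  → 9.0187
row 8: Σ corner-gray over 12 cells = 6416  → 8.3946
row 9: Σ corner-gray over 12 cells = 6260  → 8.1905
row 10: Σ corner-gray over 12 cells = 6681  → 8.7413
row 11: Σ corner-gray over 12 cells = 6731  → 8.8067
row 12: Σ corner-gray over 12 cells = 7882  → 10.3127
Σ rows: total corner-gray = 80982  → 105.9557 mm³

105.956


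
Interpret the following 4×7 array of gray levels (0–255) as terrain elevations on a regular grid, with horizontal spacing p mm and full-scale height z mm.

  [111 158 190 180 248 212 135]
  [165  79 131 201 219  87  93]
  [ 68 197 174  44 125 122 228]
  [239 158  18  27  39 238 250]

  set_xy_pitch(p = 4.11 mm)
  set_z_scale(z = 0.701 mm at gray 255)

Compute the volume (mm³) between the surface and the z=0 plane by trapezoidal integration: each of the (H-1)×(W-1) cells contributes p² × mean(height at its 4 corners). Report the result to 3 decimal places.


119.516

height_mm = gray/255 × 0.701; cell vol = 4.11² × mean(4 corners)
unit = 4.11² × 0.701 / (4×255) = 0.0116092 mm³ per gray-sum
row 0: Σ corner-gray over 6 cells = 3914  → 45.4383
row 1: Σ corner-gray over 6 cells = 3312  → 38.4496
row 2: Σ corner-gray over 6 cells = 3069  → 35.6286
Σ rows: total corner-gray = 10295  → 119.5165 mm³


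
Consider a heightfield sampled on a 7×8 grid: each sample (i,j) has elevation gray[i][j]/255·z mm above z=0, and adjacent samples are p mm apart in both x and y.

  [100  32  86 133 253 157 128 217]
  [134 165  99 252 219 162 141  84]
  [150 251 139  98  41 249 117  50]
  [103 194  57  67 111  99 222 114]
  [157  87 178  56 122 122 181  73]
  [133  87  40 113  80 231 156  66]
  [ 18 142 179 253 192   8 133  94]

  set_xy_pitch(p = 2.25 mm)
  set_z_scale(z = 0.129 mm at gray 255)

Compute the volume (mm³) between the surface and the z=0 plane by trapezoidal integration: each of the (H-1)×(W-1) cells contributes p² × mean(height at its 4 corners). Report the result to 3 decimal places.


height_mm = gray/255 × 0.129; cell vol = 2.25² × mean(4 corners)
unit = 2.25² × 0.129 / (4×255) = 0.000640257 mm³ per gray-sum
row 0: Σ corner-gray over 7 cells = 4189  → 2.6820
row 1: Σ corner-gray over 7 cells = 4284  → 2.7429
row 2: Σ corner-gray over 7 cells = 3707  → 2.3734
row 3: Σ corner-gray over 7 cells = 3439  → 2.2018
row 4: Σ corner-gray over 7 cells = 3335  → 2.1353
row 5: Σ corner-gray over 7 cells = 3539  → 2.2659
Σ rows: total corner-gray = 22493  → 14.4013 mm³

14.401


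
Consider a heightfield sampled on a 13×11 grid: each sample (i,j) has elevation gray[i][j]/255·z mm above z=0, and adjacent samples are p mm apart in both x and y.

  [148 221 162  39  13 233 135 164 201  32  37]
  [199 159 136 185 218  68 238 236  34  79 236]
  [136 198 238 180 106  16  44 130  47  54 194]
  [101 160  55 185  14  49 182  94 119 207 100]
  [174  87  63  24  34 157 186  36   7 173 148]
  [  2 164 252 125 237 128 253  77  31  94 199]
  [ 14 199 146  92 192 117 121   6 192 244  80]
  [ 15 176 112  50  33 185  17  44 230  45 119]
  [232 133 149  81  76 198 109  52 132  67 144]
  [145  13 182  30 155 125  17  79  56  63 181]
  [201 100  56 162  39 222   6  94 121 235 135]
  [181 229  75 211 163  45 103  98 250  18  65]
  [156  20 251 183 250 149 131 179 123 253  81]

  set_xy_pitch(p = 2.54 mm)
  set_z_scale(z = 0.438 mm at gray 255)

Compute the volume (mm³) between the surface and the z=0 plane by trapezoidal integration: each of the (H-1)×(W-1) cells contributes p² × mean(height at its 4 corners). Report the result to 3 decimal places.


height_mm = gray/255 × 0.438; cell vol = 2.54² × mean(4 corners)
unit = 2.54² × 0.438 / (4×255) = 0.00277039 mm³ per gray-sum
row 0: Σ corner-gray over 10 cells = 5726  → 15.8633
row 1: Σ corner-gray over 10 cells = 5497  → 15.2288
row 2: Σ corner-gray over 10 cells = 4687  → 12.9848
row 3: Σ corner-gray over 10 cells = 4187  → 11.5996
row 4: Σ corner-gray over 10 cells = 4779  → 13.2397
row 5: Σ corner-gray over 10 cells = 5635  → 15.6112
row 6: Σ corner-gray over 10 cells = 4630  → 12.8269
row 7: Σ corner-gray over 10 cells = 4288  → 11.8794
row 8: Σ corner-gray over 10 cells = 4136  → 11.4583
row 9: Σ corner-gray over 10 cells = 4172  → 11.5581
row 10: Σ corner-gray over 10 cells = 5036  → 13.9517
row 11: Σ corner-gray over 10 cells = 5945  → 16.4700
Σ rows: total corner-gray = 58718  → 162.6719 mm³

162.672


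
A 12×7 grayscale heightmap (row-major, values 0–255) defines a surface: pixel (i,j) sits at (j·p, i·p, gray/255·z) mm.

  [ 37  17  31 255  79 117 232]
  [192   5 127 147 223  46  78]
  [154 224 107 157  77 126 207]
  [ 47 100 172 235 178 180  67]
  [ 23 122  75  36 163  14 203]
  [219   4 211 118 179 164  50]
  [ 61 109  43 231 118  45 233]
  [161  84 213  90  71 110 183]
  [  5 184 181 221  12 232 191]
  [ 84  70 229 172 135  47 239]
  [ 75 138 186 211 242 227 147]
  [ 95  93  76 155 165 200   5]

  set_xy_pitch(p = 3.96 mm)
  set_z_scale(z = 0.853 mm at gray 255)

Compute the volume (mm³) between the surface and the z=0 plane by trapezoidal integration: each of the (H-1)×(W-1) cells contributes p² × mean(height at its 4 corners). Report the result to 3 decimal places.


height_mm = gray/255 × 0.853; cell vol = 3.96² × mean(4 corners)
unit = 3.96² × 0.853 / (4×255) = 0.0131141 mm³ per gray-sum
row 0: Σ corner-gray over 6 cells = 2633  → 34.5295
row 1: Σ corner-gray over 6 cells = 3109  → 40.7718
row 2: Σ corner-gray over 6 cells = 3587  → 47.0404
row 3: Σ corner-gray over 6 cells = 2890  → 37.8998
row 4: Σ corner-gray over 6 cells = 2667  → 34.9754
row 5: Σ corner-gray over 6 cells = 3007  → 39.4342
row 6: Σ corner-gray over 6 cells = 2866  → 37.5851
row 7: Σ corner-gray over 6 cells = 3336  → 43.7487
row 8: Σ corner-gray over 6 cells = 3485  → 45.7027
row 9: Σ corner-gray over 6 cells = 3859  → 50.6074
row 10: Σ corner-gray over 6 cells = 3708  → 48.6272
Σ rows: total corner-gray = 35147  → 460.9221 mm³

460.922


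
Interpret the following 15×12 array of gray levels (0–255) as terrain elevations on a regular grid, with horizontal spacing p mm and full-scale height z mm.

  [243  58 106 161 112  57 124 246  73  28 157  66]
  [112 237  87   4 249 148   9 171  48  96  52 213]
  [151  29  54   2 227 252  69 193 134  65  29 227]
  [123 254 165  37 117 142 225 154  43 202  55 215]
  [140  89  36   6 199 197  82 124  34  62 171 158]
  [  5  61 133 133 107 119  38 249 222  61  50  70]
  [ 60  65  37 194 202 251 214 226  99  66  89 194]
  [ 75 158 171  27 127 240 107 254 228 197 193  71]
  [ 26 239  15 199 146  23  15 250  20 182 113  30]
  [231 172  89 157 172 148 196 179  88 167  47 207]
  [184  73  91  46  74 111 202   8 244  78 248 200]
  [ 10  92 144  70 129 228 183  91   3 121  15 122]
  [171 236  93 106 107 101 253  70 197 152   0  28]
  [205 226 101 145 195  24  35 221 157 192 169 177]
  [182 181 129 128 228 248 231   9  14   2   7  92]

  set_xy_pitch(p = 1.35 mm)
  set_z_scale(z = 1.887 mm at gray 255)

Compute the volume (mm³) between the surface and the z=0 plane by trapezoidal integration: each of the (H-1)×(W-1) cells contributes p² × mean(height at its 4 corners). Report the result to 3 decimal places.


height_mm = gray/255 × 1.887; cell vol = 1.35² × mean(4 corners)
unit = 1.35² × 1.887 / (4×255) = 0.00337163 mm³ per gray-sum
row 0: Σ corner-gray over 11 cells = 5080  → 17.1279
row 1: Σ corner-gray over 11 cells = 5013  → 16.9020
row 2: Σ corner-gray over 11 cells = 5612  → 18.9216
row 3: Σ corner-gray over 11 cells = 5424  → 18.2877
row 4: Σ corner-gray over 11 cells = 4719  → 15.9107
row 5: Σ corner-gray over 11 cells = 5561  → 18.7496
row 6: Σ corner-gray over 11 cells = 6690  → 22.5562
row 7: Σ corner-gray over 11 cells = 6010  → 20.2635
row 8: Σ corner-gray over 11 cells = 5728  → 19.3127
row 9: Σ corner-gray over 11 cells = 6002  → 20.2365
row 10: Σ corner-gray over 11 cells = 5018  → 16.9188
row 11: Σ corner-gray over 11 cells = 5113  → 17.2391
row 12: Σ corner-gray over 11 cells = 6141  → 20.7051
row 13: Σ corner-gray over 11 cells = 5940  → 20.0275
Σ rows: total corner-gray = 78051  → 263.1587 mm³

263.159


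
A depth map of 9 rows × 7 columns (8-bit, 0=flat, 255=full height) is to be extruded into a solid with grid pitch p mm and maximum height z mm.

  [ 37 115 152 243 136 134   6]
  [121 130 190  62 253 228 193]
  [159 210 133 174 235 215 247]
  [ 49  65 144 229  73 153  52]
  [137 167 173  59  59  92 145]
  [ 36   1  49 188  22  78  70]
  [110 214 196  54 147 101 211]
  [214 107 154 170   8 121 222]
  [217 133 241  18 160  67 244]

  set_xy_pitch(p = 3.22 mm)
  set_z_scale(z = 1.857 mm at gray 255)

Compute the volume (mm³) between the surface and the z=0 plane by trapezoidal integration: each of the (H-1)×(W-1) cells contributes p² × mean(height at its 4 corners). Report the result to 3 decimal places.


487.960

height_mm = gray/255 × 1.857; cell vol = 3.22² × mean(4 corners)
unit = 3.22² × 1.857 / (4×255) = 0.0188766 mm³ per gray-sum
row 0: Σ corner-gray over 6 cells = 3643  → 68.7674
row 1: Σ corner-gray over 6 cells = 4380  → 82.6795
row 2: Σ corner-gray over 6 cells = 3769  → 71.1459
row 3: Σ corner-gray over 6 cells = 2811  → 53.0621
row 4: Σ corner-gray over 6 cells = 2164  → 40.8489
row 5: Σ corner-gray over 6 cells = 2527  → 47.7011
row 6: Σ corner-gray over 6 cells = 3301  → 62.3116
row 7: Σ corner-gray over 6 cells = 3255  → 61.4433
Σ rows: total corner-gray = 25850  → 487.9598 mm³
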